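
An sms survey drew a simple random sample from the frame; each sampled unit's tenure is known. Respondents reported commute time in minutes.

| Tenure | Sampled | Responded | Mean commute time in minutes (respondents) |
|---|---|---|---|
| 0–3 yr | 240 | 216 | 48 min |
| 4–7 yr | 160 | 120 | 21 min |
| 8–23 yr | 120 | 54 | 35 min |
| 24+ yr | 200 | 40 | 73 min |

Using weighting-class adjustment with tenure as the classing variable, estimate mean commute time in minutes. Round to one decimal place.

46.8

Response rates by class: 0–3 yr 216/240 = 90%, 4–7 yr 120/160 = 75%, 8–23 yr 54/120 = 45%, 24+ yr 40/200 = 20%.
Inverse-response-rate weighting restores each class to its sampled count, so class totals weight by n_sampled:
  0–3 yr: 240 × 48 = 11,520
  4–7 yr: 160 × 21 = 3360
  8–23 yr: 120 × 35 = 4200
  24+ yr: 200 × 73 = 14,600
Adjusted estimate = 33,680 / 720 = 46.7778 → 46.8.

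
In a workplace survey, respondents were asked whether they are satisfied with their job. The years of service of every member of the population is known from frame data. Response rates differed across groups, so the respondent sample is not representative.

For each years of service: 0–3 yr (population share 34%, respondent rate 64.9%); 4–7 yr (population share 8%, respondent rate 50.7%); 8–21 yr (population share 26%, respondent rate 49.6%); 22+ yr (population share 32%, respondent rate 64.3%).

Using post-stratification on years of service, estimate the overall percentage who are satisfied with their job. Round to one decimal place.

59.6%

Post-stratification weights by population share, not respondent share:
  0–3 yr: 0.34 × 64.9 = 22.066
  4–7 yr: 0.08 × 50.7 = 4.056
  8–21 yr: 0.26 × 49.6 = 12.896
  22+ yr: 0.32 × 64.3 = 20.576
Post-stratified estimate = 59.594 → 59.6%.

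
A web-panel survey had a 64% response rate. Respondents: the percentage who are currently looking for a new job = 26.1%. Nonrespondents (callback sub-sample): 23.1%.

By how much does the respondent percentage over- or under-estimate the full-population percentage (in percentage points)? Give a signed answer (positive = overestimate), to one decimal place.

Nonresponse fraction = 1 − 0.64 = 0.36.
Bias = (nonresponse fraction) × (respondent percentage − nonrespondent percentage)
     = 0.36 × (26.1 − 23.1) = 0.36 × 3 = 1.08.

+1.1 percentage points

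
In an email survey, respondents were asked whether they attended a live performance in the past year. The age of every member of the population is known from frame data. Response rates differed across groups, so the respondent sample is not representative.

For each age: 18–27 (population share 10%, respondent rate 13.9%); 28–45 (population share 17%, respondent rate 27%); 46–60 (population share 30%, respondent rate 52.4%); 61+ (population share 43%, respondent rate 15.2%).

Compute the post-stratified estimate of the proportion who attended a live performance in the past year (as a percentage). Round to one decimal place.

28.2%

Each cell contributes population-share × respondent value:
  18–27: 0.1 × 13.9 = 1.39
  28–45: 0.17 × 27 = 4.59
  46–60: 0.3 × 52.4 = 15.72
  61+: 0.43 × 15.2 = 6.536
Post-stratified estimate = 28.236 → 28.2%.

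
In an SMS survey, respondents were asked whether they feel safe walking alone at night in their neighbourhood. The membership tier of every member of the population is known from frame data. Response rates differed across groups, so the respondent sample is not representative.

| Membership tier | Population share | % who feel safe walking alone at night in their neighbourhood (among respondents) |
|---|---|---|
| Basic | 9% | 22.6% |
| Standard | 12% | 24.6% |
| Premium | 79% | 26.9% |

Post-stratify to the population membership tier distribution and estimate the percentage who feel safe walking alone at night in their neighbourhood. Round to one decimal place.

Each cell contributes population-share × respondent value:
  Basic: 0.09 × 22.6 = 2.034
  Standard: 0.12 × 24.6 = 2.952
  Premium: 0.79 × 26.9 = 21.251
Post-stratified estimate = 26.237 → 26.2%.

26.2%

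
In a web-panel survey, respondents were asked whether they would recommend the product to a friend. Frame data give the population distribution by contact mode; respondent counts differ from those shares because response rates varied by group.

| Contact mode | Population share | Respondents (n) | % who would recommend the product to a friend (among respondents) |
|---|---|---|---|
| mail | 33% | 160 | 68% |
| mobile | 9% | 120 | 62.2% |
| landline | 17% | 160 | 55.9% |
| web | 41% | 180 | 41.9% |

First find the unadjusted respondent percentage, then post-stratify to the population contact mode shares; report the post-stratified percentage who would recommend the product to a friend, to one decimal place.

54.7%

Naive respondent-only estimate (weights = respondent counts):
  (160/620)×68 + (120/620)×62.2 + (160/620)×55.9 + (180/620)×41.9 = 56.1774%
Post-stratifying to population shares instead:
  0.33×68 + 0.09×62.2 + 0.17×55.9 + 0.41×41.9 = 54.72%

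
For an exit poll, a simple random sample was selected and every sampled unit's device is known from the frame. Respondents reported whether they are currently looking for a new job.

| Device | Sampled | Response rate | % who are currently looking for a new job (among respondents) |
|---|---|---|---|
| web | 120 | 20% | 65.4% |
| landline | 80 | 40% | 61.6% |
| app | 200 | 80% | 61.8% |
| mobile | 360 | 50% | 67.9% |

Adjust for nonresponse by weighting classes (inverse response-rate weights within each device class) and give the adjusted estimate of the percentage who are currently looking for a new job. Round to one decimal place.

Weighting each respondent by the inverse class response rate inflates each class back to its sampled size, so the class weight is n_sampled:
  web: 120 × 65.4 = 7848
  landline: 80 × 61.6 = 4928
  app: 200 × 61.8 = 12,360
  mobile: 360 × 67.9 = 24444
Adjusted estimate = 49580 / 760 = 65.2368 → 65.2%.

65.2%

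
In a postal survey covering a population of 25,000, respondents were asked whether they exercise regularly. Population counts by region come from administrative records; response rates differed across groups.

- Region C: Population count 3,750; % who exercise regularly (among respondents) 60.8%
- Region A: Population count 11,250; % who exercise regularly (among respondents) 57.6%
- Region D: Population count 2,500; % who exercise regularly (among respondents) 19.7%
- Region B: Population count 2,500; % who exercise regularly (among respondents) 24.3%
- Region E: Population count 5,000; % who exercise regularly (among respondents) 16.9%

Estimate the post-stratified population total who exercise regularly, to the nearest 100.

Estimated count per cell = population count × respondent percentage:
  Region C: 3,750 × 60.8% = 2280
  Region A: 11,250 × 57.6% = 6480
  Region D: 2,500 × 19.7% = 492.5
  Region B: 2,500 × 24.3% = 607.5
  Region E: 5,000 × 16.9% = 845
Estimated total = 10,705 → 10,700.

10,700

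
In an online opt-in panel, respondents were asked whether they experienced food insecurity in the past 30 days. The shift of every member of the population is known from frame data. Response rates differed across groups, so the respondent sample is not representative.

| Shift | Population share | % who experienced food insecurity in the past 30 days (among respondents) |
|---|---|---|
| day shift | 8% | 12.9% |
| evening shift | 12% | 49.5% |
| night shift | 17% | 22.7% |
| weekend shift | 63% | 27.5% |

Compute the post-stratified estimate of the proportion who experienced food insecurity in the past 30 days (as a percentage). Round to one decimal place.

Each cell contributes population-share × respondent value:
  day shift: 0.08 × 12.9 = 1.032
  evening shift: 0.12 × 49.5 = 5.94
  night shift: 0.17 × 22.7 = 3.859
  weekend shift: 0.63 × 27.5 = 17.325
Post-stratified estimate = 28.156 → 28.2%.

28.2%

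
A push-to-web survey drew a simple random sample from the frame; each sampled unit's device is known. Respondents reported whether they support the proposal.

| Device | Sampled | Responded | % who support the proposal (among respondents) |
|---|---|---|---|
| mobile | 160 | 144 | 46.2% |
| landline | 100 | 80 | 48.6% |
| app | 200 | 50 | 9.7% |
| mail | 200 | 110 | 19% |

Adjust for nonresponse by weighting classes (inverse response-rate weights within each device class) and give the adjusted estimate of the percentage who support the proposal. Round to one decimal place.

Response rates by class: mobile 144/160 = 90%, landline 80/100 = 80%, app 50/200 = 25%, mail 110/200 = 55%.
With weight = n_sampled/n_responded per class, the weighted class total is n_sampled:
  mobile: 160 × 46.2 = 7392
  landline: 100 × 48.6 = 4860
  app: 200 × 9.7 = 1940
  mail: 200 × 19 = 3800
Adjusted estimate = 17,992 / 660 = 27.2606 → 27.3%.

27.3%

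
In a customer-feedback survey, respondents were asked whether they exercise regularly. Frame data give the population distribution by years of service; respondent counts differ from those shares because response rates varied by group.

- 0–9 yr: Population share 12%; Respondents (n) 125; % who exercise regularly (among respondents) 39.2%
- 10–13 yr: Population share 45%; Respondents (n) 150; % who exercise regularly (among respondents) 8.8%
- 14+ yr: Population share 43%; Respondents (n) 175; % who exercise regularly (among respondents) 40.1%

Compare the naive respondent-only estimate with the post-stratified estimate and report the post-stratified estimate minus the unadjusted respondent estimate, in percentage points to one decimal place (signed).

Without adjustment, the pooled respondent share is:
  (125/450)×39.2 + (150/450)×8.8 + (175/450)×40.1 = 29.4167%
Post-stratifying to population shares instead:
  0.12×39.2 + 0.45×8.8 + 0.43×40.1 = 25.907%
Difference = 25.907 − 29.4167 = -3.5097 pp.

-3.5 percentage points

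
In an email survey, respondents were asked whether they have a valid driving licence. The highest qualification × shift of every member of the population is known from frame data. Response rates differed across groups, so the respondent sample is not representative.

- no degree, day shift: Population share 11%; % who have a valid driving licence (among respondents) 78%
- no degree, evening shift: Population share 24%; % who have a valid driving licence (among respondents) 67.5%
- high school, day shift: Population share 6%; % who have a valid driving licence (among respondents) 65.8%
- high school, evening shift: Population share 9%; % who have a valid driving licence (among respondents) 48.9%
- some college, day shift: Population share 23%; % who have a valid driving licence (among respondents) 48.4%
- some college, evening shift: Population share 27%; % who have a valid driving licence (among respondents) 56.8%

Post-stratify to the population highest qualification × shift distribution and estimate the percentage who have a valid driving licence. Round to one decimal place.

59.6%

Post-stratification weights by population share, not respondent share:
  no degree, day shift: 0.11 × 78 = 8.58
  no degree, evening shift: 0.24 × 67.5 = 16.2
  high school, day shift: 0.06 × 65.8 = 3.948
  high school, evening shift: 0.09 × 48.9 = 4.401
  some college, day shift: 0.23 × 48.4 = 11.132
  some college, evening shift: 0.27 × 56.8 = 15.336
Post-stratified estimate = 59.597 → 59.6%.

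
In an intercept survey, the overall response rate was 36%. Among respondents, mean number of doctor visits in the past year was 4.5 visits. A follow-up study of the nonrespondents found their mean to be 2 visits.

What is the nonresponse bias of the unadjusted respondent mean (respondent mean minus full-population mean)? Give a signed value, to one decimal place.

+1.6

Nonresponse fraction = 1 − 0.36 = 0.64.
Bias = (nonresponse fraction) × (respondent mean − nonrespondent mean)
     = 0.64 × (4.5 − 2) = 0.64 × 2.5 = 1.6.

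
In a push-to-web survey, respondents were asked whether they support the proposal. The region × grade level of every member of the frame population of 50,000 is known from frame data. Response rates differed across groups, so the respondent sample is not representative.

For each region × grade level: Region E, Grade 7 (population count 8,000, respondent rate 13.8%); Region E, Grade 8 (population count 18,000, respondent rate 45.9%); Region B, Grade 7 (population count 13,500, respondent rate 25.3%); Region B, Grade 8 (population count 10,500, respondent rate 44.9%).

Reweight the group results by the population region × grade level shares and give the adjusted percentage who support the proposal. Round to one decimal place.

Each cell contributes population-share × respondent value:
  Region E, Grade 7: (8,000/50,000) × 13.8 = 2.208
  Region E, Grade 8: (18,000/50,000) × 45.9 = 16.524
  Region B, Grade 7: (13,500/50,000) × 25.3 = 6.831
  Region B, Grade 8: (10,500/50,000) × 44.9 = 9.429
Post-stratified estimate = 34.992 → 35.0%.

35.0%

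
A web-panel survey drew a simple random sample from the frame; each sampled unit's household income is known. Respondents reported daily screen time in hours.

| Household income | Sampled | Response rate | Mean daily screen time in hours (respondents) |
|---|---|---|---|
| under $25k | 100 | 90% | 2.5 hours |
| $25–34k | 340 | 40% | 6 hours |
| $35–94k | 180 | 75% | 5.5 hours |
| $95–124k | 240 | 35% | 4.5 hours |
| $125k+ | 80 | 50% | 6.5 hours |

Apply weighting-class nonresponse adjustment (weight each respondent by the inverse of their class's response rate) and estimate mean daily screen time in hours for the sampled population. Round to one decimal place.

5.2

Each respondent's weight = sampled/responded in their class; summing within a class gives n_sampled, so:
  under $25k: 100 × 2.5 = 250
  $25–34k: 340 × 6 = 2040
  $35–94k: 180 × 5.5 = 990
  $95–124k: 240 × 4.5 = 1080
  $125k+: 80 × 6.5 = 520
Adjusted estimate = 4880 / 940 = 5.19149 → 5.2.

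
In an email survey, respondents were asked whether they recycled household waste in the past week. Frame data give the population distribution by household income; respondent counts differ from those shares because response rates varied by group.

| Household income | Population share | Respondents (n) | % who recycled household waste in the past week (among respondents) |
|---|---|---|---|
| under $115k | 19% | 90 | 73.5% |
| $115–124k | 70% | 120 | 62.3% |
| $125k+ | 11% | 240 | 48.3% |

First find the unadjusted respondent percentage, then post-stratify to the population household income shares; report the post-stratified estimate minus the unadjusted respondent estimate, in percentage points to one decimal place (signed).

Naive respondent-only estimate (weights = respondent counts):
  (90/450)×73.5 + (120/450)×62.3 + (240/450)×48.3 = 57.0733%
Post-stratified estimate weights by population shares:
  0.19×73.5 + 0.7×62.3 + 0.11×48.3 = 62.888%
Difference = 62.888 − 57.0733 = 5.8147 pp.

+5.8 percentage points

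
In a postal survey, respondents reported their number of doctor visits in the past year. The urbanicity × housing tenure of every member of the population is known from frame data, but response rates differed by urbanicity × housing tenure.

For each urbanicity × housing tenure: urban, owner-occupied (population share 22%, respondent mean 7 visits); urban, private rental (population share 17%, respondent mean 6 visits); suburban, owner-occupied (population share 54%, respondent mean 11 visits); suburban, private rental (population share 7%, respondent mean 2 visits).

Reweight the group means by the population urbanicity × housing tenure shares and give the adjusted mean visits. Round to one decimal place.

Reweight to the known urbanicity × housing tenure distribution:
  urban, owner-occupied: 0.22 × 7 = 1.54
  urban, private rental: 0.17 × 6 = 1.02
  suburban, owner-occupied: 0.54 × 11 = 5.94
  suburban, private rental: 0.07 × 2 = 0.14
Post-stratified estimate = 8.64 → 8.6.

8.6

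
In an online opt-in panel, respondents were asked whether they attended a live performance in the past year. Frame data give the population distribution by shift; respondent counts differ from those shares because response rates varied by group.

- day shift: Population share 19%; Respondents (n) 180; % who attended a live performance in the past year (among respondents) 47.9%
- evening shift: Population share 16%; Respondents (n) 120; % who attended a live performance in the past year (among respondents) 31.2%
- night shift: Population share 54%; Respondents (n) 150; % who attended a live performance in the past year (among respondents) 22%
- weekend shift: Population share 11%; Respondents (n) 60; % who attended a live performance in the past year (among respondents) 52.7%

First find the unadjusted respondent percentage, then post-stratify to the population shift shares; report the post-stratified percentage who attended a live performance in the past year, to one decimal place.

Naive respondent-only estimate (weights = respondent counts):
  (180/510)×47.9 + (120/510)×31.2 + (150/510)×22 + (60/510)×52.7 = 36.9176%
Post-stratified estimate weights by population shares:
  0.19×47.9 + 0.16×31.2 + 0.54×22 + 0.11×52.7 = 31.77%

31.8%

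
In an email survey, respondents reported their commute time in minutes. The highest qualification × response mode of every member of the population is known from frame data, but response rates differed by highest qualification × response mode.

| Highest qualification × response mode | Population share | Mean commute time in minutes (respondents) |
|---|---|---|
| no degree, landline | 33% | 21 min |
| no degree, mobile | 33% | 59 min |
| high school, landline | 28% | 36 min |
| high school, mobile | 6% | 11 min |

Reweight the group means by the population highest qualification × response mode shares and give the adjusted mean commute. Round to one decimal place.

37.1

Post-stratification weights by population share, not respondent share:
  no degree, landline: 0.33 × 21 = 6.93
  no degree, mobile: 0.33 × 59 = 19.47
  high school, landline: 0.28 × 36 = 10.08
  high school, mobile: 0.06 × 11 = 0.66
Post-stratified estimate = 37.14 → 37.1.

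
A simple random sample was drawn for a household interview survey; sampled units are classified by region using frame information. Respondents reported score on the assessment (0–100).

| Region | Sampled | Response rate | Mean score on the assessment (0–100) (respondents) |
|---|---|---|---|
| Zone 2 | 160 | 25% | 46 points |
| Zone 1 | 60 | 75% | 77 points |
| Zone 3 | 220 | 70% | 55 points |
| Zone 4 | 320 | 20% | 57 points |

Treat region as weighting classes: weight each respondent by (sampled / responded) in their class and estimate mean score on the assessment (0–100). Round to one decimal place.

55.7

Inverse-response-rate weighting restores each class to its sampled count, so class totals weight by n_sampled:
  Zone 2: 160 × 46 = 7360
  Zone 1: 60 × 77 = 4620
  Zone 3: 220 × 55 = 12,100
  Zone 4: 320 × 57 = 18,240
Adjusted estimate = 42,320 / 760 = 55.6842 → 55.7.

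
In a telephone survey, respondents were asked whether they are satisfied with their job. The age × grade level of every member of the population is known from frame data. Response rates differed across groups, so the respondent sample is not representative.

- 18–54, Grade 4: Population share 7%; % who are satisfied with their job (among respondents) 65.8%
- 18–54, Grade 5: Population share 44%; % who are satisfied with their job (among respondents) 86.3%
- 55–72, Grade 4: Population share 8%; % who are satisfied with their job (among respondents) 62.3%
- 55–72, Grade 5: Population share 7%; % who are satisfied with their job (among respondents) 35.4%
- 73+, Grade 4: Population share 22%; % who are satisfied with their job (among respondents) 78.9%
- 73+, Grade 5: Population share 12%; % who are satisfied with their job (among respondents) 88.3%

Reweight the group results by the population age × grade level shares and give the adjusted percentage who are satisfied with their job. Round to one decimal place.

Weight each group's respondent value by its population share:
  18–54, Grade 4: 0.07 × 65.8 = 4.606
  18–54, Grade 5: 0.44 × 86.3 = 37.972
  55–72, Grade 4: 0.08 × 62.3 = 4.984
  55–72, Grade 5: 0.07 × 35.4 = 2.478
  73+, Grade 4: 0.22 × 78.9 = 17.358
  73+, Grade 5: 0.12 × 88.3 = 10.596
Post-stratified estimate = 77.994 → 78.0%.

78.0%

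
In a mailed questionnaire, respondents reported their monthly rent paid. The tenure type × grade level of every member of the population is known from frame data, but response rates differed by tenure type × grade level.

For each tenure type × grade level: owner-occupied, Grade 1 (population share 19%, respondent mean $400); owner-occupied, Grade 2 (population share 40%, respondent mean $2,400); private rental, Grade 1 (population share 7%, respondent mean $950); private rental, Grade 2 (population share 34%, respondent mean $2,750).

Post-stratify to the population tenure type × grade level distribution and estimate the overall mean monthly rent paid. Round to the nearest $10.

Reweight to the known tenure type × grade level distribution:
  owner-occupied, Grade 1: 0.19 × 400 = 76
  owner-occupied, Grade 2: 0.4 × 2400 = 960
  private rental, Grade 1: 0.07 × 950 = 66.5
  private rental, Grade 2: 0.34 × 2750 = 935
Post-stratified estimate = 2037.5 → $2,040.

$2,040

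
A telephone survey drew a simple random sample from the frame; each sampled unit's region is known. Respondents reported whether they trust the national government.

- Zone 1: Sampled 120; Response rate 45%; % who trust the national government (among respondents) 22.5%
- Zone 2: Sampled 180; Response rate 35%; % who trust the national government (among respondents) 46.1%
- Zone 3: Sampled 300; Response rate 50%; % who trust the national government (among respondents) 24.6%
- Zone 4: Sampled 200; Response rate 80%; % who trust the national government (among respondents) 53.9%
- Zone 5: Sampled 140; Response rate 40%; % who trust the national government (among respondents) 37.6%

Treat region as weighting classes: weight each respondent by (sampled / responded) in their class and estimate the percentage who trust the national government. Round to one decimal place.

36.6%

Weighting each respondent by the inverse class response rate inflates each class back to its sampled size, so the class weight is n_sampled:
  Zone 1: 120 × 22.5 = 2700
  Zone 2: 180 × 46.1 = 8298
  Zone 3: 300 × 24.6 = 7380
  Zone 4: 200 × 53.9 = 10,780
  Zone 5: 140 × 37.6 = 5264
Adjusted estimate = 34,422 / 940 = 36.6191 → 36.6%.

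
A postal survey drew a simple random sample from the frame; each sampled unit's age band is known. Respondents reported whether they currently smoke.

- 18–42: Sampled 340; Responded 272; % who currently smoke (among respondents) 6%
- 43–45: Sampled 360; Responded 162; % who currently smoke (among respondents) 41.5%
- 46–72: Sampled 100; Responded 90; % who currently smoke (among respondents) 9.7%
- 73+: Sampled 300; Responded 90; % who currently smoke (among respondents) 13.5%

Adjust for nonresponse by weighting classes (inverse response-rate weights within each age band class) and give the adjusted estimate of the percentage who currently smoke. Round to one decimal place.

Response rates by class: 18–42 272/340 = 80%, 43–45 162/360 = 45%, 46–72 90/100 = 90%, 73+ 90/300 = 30%.
Weighting each respondent by the inverse class response rate inflates each class back to its sampled size, so the class weight is n_sampled:
  18–42: 340 × 6 = 2040
  43–45: 360 × 41.5 = 14,940
  46–72: 100 × 9.7 = 970
  73+: 300 × 13.5 = 4050
Adjusted estimate = 22,000 / 1,100 = 20 → 20.0%.

20.0%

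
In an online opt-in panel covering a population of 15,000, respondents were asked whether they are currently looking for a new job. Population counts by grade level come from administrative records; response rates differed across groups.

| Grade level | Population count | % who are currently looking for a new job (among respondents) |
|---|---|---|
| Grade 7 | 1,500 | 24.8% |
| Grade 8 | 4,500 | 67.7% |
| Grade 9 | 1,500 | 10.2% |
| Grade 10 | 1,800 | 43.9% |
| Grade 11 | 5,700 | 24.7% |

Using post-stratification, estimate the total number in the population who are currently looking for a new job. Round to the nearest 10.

Apply each group's respondent rate to its population count:
  Grade 7: 1,500 × 24.8% = 372
  Grade 8: 4,500 × 67.7% = 3046.5
  Grade 9: 1,500 × 10.2% = 153
  Grade 10: 1,800 × 43.9% = 790.2
  Grade 11: 5,700 × 24.7% = 1407.9
Estimated total = 5769.6 → 5,770.

5,770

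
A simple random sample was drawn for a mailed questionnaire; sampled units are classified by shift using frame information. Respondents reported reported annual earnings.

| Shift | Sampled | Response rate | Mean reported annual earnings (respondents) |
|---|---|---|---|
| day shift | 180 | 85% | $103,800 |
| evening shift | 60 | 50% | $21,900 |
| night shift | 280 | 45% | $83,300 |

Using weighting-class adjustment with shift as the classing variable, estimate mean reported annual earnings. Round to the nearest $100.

$83,300

Weighting each respondent by the inverse class response rate inflates each class back to its sampled size, so the class weight is n_sampled:
  day shift: 180 × 103,800 = 18,684,000
  evening shift: 60 × 21,900 = 1,314,000
  night shift: 280 × 83,300 = 23,324,000
Adjusted estimate = 43,322,000 / 520 = 83311.5 → $83,300.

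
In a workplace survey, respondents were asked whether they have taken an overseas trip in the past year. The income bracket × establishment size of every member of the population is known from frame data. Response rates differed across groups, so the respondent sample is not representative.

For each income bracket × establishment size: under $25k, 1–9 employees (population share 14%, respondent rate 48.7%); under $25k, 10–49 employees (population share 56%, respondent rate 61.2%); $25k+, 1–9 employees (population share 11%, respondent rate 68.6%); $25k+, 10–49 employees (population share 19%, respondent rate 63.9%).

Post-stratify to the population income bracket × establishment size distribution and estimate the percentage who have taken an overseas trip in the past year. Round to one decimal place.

Weight each group's respondent value by its population share:
  under $25k, 1–9 employees: 0.14 × 48.7 = 6.818
  under $25k, 10–49 employees: 0.56 × 61.2 = 34.272
  $25k+, 1–9 employees: 0.11 × 68.6 = 7.546
  $25k+, 10–49 employees: 0.19 × 63.9 = 12.141
Post-stratified estimate = 60.777 → 60.8%.

60.8%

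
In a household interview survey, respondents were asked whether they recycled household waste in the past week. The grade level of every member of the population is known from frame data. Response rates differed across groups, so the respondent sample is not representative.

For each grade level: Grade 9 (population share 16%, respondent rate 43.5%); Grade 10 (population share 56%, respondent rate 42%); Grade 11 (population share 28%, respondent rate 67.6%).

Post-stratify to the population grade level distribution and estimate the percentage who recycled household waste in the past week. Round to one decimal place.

Reweight to the known grade level distribution:
  Grade 9: 0.16 × 43.5 = 6.96
  Grade 10: 0.56 × 42 = 23.52
  Grade 11: 0.28 × 67.6 = 18.928
Post-stratified estimate = 49.408 → 49.4%.

49.4%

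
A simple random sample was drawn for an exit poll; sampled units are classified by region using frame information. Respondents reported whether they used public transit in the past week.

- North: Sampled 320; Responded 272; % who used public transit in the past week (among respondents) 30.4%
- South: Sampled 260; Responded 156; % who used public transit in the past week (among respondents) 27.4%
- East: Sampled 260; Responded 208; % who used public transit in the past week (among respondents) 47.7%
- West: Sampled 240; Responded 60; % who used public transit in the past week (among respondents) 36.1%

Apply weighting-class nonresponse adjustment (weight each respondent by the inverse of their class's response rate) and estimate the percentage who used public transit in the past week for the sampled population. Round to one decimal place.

Class response rates: North 272/320 = 85%, South 156/260 = 60%, East 208/260 = 80%, West 60/240 = 25%.
Each respondent's weight = sampled/responded in their class; summing within a class gives n_sampled, so:
  North: 320 × 30.4 = 9728
  South: 260 × 27.4 = 7124
  East: 260 × 47.7 = 12,402
  West: 240 × 36.1 = 8664
Adjusted estimate = 37,918 / 1,080 = 35.1093 → 35.1%.

35.1%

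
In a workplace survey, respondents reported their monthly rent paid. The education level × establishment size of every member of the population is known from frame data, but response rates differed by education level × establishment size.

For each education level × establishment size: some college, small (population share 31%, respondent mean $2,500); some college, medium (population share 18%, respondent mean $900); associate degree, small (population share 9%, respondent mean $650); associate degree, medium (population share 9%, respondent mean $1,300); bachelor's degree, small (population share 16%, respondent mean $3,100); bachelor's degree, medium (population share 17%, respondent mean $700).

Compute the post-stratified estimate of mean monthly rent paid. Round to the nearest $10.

Post-stratification weights by population share, not respondent share:
  some college, small: 0.31 × 2500 = 775
  some college, medium: 0.18 × 900 = 162
  associate degree, small: 0.09 × 650 = 58.5
  associate degree, medium: 0.09 × 1300 = 117
  bachelor's degree, small: 0.16 × 3100 = 496
  bachelor's degree, medium: 0.17 × 700 = 119
Post-stratified estimate = 1727.5 → $1,730.

$1,730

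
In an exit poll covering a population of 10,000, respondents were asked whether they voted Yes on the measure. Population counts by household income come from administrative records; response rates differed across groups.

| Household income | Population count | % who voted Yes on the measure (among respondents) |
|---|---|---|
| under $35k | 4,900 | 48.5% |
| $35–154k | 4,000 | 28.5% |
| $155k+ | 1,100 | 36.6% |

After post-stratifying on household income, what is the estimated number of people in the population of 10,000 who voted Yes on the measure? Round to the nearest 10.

3,920

Estimated count per cell = population count × respondent percentage:
  under $35k: 4,900 × 48.5% = 2376.5
  $35–154k: 4,000 × 28.5% = 1140
  $155k+: 1,100 × 36.6% = 402.6
Estimated total = 3919.1 → 3,920.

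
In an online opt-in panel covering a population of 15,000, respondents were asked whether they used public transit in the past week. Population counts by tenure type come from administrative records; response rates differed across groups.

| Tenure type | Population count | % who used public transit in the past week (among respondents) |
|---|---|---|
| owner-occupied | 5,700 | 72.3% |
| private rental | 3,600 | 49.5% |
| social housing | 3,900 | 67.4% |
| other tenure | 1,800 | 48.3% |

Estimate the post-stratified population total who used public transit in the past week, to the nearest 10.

Estimated count per cell = population count × respondent percentage:
  owner-occupied: 5,700 × 72.3% = 4121.1
  private rental: 3,600 × 49.5% = 1782
  social housing: 3,900 × 67.4% = 2628.6
  other tenure: 1,800 × 48.3% = 869.4
Estimated total = 9401.1 → 9,400.

9,400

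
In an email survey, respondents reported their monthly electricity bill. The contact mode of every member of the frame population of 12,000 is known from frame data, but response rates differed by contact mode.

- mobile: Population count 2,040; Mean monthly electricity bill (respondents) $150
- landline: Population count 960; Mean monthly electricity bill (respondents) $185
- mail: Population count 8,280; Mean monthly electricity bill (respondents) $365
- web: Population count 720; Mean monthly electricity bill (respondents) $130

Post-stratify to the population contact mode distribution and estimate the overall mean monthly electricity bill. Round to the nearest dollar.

Weight each group's respondent value by its population share:
  mobile: (2,040/12,000) × 150 = 25.5
  landline: (960/12,000) × 185 = 14.8
  mail: (8,280/12,000) × 365 = 251.85
  web: (720/12,000) × 130 = 7.8
Post-stratified estimate = 299.95 → $300.

$300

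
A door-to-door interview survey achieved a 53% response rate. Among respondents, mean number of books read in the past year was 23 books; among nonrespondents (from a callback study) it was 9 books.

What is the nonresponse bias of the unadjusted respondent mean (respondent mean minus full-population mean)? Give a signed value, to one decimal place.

Nonresponse fraction = 1 − 0.53 = 0.47.
Bias = (nonresponse fraction) × (respondent mean − nonrespondent mean)
     = 0.47 × (23 − 9) = 0.47 × 14 = 6.58.

+6.6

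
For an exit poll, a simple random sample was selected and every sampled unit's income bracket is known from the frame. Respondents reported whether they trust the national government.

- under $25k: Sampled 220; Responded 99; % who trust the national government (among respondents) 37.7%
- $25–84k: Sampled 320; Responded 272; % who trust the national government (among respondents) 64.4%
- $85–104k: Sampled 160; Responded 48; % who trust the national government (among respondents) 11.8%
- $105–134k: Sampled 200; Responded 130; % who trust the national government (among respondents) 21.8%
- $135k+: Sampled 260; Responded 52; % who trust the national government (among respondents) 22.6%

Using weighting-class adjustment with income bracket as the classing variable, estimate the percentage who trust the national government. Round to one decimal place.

35.4%

Class response rates: under $25k 99/220 = 45%, $25–84k 272/320 = 85%, $85–104k 48/160 = 30%, $105–134k 130/200 = 65%, $135k+ 52/260 = 20%.
With weight = n_sampled/n_responded per class, the weighted class total is n_sampled:
  under $25k: 220 × 37.7 = 8294
  $25–84k: 320 × 64.4 = 20,608
  $85–104k: 160 × 11.8 = 1888
  $105–134k: 200 × 21.8 = 4360
  $135k+: 260 × 22.6 = 5876
Adjusted estimate = 41,026 / 1,160 = 35.3672 → 35.4%.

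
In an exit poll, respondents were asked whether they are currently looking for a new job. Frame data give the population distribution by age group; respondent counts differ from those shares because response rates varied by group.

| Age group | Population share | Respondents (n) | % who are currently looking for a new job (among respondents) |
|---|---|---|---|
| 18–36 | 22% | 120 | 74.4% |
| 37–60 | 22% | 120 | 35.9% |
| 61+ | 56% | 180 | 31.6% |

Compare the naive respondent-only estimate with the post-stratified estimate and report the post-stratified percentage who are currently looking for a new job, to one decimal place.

42.0%

Unadjusted (pooled respondent) estimate weights by respondent counts:
  (120/420)×74.4 + (120/420)×35.9 + (180/420)×31.6 = 45.0571%
Post-stratified estimate weights by population shares:
  0.22×74.4 + 0.22×35.9 + 0.56×31.6 = 41.962%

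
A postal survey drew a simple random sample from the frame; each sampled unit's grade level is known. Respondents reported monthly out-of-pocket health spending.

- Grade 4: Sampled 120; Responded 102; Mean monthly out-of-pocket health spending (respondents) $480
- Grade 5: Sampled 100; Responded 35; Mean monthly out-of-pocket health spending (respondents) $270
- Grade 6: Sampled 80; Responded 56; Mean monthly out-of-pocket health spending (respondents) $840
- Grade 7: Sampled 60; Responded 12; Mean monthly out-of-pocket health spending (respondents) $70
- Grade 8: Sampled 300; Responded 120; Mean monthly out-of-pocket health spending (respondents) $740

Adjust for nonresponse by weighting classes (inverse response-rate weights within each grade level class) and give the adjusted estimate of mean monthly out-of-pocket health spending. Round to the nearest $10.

Class response rates: Grade 4 102/120 = 85%, Grade 5 35/100 = 35%, Grade 6 56/80 = 70%, Grade 7 12/60 = 20%, Grade 8 120/300 = 40%.
With weight = n_sampled/n_responded per class, the weighted class total is n_sampled:
  Grade 4: 120 × 480 = 57,600
  Grade 5: 100 × 270 = 27,000
  Grade 6: 80 × 840 = 67,200
  Grade 7: 60 × 70 = 4200
  Grade 8: 300 × 740 = 222,000
Adjusted estimate = 378,000 / 660 = 572.727 → $570.

$570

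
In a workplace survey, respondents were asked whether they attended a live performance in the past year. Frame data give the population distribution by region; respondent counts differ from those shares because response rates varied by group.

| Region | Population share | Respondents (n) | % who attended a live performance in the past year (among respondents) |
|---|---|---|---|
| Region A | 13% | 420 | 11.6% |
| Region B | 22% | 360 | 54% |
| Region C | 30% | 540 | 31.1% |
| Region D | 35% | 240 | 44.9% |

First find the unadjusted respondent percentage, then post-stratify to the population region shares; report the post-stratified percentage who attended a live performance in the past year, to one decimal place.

38.4%

Without adjustment, the pooled respondent share is:
  (420/1560)×11.6 + (360/1560)×54 + (540/1560)×31.1 + (240/1560)×44.9 = 33.2577%
Post-stratified estimate weights by population shares:
  0.13×11.6 + 0.22×54 + 0.3×31.1 + 0.35×44.9 = 38.433%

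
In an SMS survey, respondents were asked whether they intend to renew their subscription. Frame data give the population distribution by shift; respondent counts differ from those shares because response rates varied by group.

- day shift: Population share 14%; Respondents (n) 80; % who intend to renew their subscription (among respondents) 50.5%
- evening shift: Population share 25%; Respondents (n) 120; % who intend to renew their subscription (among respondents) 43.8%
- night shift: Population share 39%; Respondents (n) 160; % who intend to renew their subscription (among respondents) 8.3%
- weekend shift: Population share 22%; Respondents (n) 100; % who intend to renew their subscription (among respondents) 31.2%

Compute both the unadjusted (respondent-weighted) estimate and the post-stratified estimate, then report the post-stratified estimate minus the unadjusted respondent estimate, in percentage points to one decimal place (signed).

-1.8 percentage points

Without adjustment, the pooled respondent share is:
  (80/460)×50.5 + (120/460)×43.8 + (160/460)×8.3 + (100/460)×31.2 = 29.8783%
Post-stratifying to population shares instead:
  0.14×50.5 + 0.25×43.8 + 0.39×8.3 + 0.22×31.2 = 28.121%
Difference = 28.121 − 29.8783 = -1.7573 pp.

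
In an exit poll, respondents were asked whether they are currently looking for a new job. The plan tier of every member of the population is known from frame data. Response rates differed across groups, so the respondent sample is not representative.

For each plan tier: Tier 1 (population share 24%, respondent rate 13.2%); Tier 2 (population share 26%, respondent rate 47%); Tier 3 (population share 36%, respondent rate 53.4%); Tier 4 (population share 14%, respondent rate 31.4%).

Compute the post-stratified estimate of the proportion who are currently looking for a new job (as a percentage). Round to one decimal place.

Each cell contributes population-share × respondent value:
  Tier 1: 0.24 × 13.2 = 3.168
  Tier 2: 0.26 × 47 = 12.22
  Tier 3: 0.36 × 53.4 = 19.224
  Tier 4: 0.14 × 31.4 = 4.396
Post-stratified estimate = 39.008 → 39.0%.

39.0%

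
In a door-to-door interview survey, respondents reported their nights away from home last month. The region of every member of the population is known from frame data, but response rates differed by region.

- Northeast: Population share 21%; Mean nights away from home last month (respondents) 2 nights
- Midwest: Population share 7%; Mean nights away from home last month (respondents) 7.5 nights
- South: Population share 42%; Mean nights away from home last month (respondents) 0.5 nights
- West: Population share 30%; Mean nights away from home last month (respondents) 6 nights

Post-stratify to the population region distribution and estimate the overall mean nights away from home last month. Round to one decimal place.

3.0

Post-stratification weights by population share, not respondent share:
  Northeast: 0.21 × 2 = 0.42
  Midwest: 0.07 × 7.5 = 0.525
  South: 0.42 × 0.5 = 0.21
  West: 0.3 × 6 = 1.8
Post-stratified estimate = 2.955 → 3.0.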